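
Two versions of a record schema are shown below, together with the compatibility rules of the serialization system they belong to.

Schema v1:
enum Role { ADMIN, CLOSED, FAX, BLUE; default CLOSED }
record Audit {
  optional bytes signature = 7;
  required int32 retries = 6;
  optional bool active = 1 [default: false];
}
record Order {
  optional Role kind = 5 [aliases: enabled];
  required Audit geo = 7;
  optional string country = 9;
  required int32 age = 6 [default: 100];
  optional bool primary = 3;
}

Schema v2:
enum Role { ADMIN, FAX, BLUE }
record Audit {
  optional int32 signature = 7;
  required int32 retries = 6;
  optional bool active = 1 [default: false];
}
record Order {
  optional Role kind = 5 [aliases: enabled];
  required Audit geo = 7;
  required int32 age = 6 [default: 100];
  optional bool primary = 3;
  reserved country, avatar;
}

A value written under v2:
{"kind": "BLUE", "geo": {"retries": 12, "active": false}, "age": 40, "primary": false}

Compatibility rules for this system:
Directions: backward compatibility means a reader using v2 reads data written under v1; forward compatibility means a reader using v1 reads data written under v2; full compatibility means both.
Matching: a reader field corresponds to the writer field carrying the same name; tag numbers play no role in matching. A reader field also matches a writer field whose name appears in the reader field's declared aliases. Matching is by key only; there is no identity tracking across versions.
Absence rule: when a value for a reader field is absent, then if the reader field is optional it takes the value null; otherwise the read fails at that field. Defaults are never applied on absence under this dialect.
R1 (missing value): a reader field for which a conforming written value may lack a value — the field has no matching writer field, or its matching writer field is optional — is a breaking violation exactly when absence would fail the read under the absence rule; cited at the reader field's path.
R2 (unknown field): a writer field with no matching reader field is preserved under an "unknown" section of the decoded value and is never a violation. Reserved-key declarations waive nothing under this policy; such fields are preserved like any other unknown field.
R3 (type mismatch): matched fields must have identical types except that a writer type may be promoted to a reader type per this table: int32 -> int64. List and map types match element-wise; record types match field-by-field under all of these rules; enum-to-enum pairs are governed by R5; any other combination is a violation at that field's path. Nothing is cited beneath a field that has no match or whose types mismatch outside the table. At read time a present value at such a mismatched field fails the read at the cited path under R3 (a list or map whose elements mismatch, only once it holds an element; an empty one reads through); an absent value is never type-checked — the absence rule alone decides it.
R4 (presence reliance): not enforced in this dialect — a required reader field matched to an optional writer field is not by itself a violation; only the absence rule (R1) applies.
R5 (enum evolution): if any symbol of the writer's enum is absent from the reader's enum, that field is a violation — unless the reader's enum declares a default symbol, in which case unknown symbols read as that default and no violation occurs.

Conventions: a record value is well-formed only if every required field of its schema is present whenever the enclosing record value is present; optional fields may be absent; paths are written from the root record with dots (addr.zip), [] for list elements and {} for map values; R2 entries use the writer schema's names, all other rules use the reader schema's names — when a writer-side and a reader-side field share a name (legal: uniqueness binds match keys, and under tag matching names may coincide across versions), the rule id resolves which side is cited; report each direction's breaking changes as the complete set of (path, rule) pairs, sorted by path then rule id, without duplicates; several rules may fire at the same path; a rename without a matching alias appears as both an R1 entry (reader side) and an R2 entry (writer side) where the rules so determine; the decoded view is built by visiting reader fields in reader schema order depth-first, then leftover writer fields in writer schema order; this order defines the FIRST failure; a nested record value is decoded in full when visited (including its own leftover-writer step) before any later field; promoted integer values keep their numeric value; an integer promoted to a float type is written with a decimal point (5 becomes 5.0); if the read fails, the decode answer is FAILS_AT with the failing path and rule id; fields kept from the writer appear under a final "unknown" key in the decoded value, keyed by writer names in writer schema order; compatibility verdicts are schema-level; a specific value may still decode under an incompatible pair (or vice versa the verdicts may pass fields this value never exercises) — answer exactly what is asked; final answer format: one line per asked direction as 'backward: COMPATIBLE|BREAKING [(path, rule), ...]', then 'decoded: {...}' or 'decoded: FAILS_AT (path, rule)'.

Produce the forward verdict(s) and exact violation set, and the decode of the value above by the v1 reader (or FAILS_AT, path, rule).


arrows below run writer -> reader for Order
forward on Order — v1 reading data written by v2:
  Role -> Role, writer optional: kind aligns to kind
  Audit -> Audit, writer required: geo aligns to geo
  country: no writer match
  int32 -> int32, writer required: age aligns to age
  bool -> bool, writer optional: primary aligns to primary
  int32 -> bytes, writer optional: geo.signature aligns to geo.signature
  int32 -> int32, writer required: geo.retries aligns to geo.retries
  bool -> bool, writer optional: geo.active aligns to geo.active
  violation R3 at geo.signature
  forward on Order therefore BREAKING (1)
decoding the Order value with the v1 reader:
  kind := "BLUE"
  geo.signature := null (not supplied -> null)
  geo.retries := 12
  geo.active := false
  country := null (not supplied -> null)
  age := 40
  primary := false
  => decoded: {"kind": "BLUE", "geo": {"signature": null, "retries": 12, "active": false}, "country": null, "age": 40, "primary": false}
checking off the Order differences that do not matter here:
  removed field country from record Order (its key "country" joins the reserved list) -> inert for the asked Order verdict: nothing fires
  enum Role (field kind in record Order): symbol CLOSED removed (it was the default; the default is cleared) -> matters only for Order's backward compatibility — outside the asked direction

forward: BREAKING [(geo.signature, R3)]; decoded: {"kind": "BLUE", "geo": {"signature": null, "retries": 12, "active": false}, "country": null, "age": 40, "primary": false}


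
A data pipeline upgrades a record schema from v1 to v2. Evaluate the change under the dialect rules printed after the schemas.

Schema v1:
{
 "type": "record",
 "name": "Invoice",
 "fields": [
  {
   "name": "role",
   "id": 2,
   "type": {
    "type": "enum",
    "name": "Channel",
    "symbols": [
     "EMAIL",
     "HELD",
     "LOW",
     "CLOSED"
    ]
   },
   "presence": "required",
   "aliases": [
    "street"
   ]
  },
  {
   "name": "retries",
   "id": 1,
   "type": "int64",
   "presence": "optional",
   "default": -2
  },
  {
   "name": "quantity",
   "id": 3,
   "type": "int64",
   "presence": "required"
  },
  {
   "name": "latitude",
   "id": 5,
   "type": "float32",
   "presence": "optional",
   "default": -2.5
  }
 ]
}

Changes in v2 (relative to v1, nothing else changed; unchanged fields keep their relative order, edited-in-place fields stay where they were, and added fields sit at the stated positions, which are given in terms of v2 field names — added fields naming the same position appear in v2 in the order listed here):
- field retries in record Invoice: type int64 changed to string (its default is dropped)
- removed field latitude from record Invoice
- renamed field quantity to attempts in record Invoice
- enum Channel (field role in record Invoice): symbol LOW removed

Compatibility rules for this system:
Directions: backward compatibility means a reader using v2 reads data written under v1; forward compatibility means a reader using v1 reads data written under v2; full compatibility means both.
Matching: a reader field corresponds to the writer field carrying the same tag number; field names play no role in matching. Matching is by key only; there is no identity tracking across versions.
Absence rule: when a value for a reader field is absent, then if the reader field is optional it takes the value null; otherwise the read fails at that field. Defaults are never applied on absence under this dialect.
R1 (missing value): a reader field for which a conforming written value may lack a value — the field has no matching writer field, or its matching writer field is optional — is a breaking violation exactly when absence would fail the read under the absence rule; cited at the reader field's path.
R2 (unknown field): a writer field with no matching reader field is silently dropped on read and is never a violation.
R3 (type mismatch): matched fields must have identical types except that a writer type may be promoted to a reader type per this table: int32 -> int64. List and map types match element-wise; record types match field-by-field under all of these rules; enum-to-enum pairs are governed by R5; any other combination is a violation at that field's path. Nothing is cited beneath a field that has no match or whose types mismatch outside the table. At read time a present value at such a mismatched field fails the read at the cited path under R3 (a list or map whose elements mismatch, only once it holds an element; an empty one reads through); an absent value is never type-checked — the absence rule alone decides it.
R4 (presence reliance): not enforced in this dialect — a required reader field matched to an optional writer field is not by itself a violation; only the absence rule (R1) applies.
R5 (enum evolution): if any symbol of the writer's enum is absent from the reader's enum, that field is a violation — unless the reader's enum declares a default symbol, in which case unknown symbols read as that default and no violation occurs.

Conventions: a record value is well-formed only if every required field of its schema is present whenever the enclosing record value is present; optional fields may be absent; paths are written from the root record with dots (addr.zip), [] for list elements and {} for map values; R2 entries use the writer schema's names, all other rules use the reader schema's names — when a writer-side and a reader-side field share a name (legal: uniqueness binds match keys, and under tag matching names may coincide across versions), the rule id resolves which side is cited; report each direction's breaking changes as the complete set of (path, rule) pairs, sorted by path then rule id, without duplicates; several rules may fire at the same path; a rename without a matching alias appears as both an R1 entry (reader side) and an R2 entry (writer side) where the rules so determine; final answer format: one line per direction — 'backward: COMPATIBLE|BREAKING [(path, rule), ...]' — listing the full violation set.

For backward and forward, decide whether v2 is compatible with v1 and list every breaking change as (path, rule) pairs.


backward: BREAKING [(retries, R3), (role, R5)]; forward: BREAKING [(retries, R3)]

arrows below run writer -> reader for Invoice
backward analysis of Invoice with v2 as reader and v1 as writer:
  role <- role (Channel -> Channel, writer required)
  retries <- retries (int64 -> string, writer optional)
  attempts <- quantity (int64 -> int64, writer required)
  writer latitude: unknown to reader
  R3 fires at retries
  R5 fires at role
  => backward verdict for Invoice: BREAKING, 2 violation(s)
forward analysis of Invoice with v1 as reader and v2 as writer:
  role <- role (Channel -> Channel, writer required)
  retries <- retries (string -> int64, writer optional)
  quantity <- attempts (int64 -> int64, writer required)
  latitude: no writer-side match
  R3 fires at retries
  => forward verdict for Invoice: BREAKING, 1 violation(s)


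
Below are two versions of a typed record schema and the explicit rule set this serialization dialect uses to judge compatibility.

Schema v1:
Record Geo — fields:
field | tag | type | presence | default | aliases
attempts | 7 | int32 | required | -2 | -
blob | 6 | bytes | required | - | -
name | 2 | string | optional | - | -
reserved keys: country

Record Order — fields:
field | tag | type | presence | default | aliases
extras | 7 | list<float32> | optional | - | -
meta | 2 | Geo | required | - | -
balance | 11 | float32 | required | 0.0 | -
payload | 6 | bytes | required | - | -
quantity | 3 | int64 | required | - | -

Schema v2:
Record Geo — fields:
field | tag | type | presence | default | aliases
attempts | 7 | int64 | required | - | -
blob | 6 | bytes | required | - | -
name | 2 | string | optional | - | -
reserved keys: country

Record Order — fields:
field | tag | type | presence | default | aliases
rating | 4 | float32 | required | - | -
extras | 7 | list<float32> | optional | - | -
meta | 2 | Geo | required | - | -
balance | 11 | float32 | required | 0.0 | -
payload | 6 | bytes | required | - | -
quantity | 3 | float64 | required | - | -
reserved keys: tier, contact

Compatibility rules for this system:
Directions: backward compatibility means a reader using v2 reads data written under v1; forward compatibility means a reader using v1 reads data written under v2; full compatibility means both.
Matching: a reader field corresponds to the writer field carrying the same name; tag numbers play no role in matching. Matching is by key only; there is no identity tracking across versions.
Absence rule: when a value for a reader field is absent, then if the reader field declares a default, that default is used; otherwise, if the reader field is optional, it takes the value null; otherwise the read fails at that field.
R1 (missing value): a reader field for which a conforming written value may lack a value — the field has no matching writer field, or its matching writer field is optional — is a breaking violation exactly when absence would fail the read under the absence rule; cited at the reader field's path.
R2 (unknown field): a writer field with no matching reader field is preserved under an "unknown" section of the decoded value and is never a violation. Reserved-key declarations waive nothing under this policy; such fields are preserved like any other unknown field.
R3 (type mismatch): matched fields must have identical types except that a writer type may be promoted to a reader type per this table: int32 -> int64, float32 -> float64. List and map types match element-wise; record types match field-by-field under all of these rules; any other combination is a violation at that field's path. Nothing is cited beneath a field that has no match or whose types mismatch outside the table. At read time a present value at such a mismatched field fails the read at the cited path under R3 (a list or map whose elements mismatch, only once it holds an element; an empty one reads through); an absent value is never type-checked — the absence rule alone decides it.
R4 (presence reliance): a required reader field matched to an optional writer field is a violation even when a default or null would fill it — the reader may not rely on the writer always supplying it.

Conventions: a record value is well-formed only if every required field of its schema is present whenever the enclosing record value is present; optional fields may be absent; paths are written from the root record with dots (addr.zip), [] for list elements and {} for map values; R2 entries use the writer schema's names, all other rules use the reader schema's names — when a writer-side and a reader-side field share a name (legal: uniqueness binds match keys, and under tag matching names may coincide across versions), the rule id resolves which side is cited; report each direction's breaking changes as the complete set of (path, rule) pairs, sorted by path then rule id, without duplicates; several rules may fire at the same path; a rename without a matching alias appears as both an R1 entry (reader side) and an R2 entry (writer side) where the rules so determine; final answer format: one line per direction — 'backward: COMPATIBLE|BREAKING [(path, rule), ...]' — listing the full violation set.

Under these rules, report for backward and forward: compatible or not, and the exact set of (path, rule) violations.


backward: BREAKING [(quantity, R3), (rating, R1)]; forward: BREAKING [(meta.attempts, R3), (quantity, R3)]

arrows below run writer -> reader for Order
checking backward for Order: reader v2 against writer v1:
  no writer field matches reader rating
  writer optional, list<float32> -> list<float32>: reader extras maps from writer extras
  writer required, Geo -> Geo: reader meta maps from writer meta
  writer required, float32 -> float32: reader balance maps from writer balance
  writer required, bytes -> bytes: reader payload maps from writer payload
  writer required, int64 -> float64: reader quantity maps from writer quantity
  writer required, int32 -> int64: reader meta.attempts maps from writer meta.attempts
  writer required, bytes -> bytes: reader meta.blob maps from writer meta.blob
  writer optional, string -> string: reader meta.name maps from writer meta.name
  rule R3 violated at quantity
  rule R1 violated at rating
  => backward verdict for Order: BREAKING, 2 violation(s)
checking forward for Order: reader v1 against writer v2:
  writer optional, list<float32> -> list<float32>: reader extras maps from writer extras
  writer required, Geo -> Geo: reader meta maps from writer meta
  writer required, float32 -> float32: reader balance maps from writer balance
  writer required, bytes -> bytes: reader payload maps from writer payload
  writer required, float64 -> int64: reader quantity maps from writer quantity
  rating (writer side), unknown to reader
  writer required, int64 -> int32: reader meta.attempts maps from writer meta.attempts
  writer required, bytes -> bytes: reader meta.blob maps from writer meta.blob
  writer optional, string -> string: reader meta.name maps from writer meta.name
  rule R3 violated at meta.attempts
  rule R3 violated at quantity
  => forward verdict for Order: BREAKING, 2 violation(s)


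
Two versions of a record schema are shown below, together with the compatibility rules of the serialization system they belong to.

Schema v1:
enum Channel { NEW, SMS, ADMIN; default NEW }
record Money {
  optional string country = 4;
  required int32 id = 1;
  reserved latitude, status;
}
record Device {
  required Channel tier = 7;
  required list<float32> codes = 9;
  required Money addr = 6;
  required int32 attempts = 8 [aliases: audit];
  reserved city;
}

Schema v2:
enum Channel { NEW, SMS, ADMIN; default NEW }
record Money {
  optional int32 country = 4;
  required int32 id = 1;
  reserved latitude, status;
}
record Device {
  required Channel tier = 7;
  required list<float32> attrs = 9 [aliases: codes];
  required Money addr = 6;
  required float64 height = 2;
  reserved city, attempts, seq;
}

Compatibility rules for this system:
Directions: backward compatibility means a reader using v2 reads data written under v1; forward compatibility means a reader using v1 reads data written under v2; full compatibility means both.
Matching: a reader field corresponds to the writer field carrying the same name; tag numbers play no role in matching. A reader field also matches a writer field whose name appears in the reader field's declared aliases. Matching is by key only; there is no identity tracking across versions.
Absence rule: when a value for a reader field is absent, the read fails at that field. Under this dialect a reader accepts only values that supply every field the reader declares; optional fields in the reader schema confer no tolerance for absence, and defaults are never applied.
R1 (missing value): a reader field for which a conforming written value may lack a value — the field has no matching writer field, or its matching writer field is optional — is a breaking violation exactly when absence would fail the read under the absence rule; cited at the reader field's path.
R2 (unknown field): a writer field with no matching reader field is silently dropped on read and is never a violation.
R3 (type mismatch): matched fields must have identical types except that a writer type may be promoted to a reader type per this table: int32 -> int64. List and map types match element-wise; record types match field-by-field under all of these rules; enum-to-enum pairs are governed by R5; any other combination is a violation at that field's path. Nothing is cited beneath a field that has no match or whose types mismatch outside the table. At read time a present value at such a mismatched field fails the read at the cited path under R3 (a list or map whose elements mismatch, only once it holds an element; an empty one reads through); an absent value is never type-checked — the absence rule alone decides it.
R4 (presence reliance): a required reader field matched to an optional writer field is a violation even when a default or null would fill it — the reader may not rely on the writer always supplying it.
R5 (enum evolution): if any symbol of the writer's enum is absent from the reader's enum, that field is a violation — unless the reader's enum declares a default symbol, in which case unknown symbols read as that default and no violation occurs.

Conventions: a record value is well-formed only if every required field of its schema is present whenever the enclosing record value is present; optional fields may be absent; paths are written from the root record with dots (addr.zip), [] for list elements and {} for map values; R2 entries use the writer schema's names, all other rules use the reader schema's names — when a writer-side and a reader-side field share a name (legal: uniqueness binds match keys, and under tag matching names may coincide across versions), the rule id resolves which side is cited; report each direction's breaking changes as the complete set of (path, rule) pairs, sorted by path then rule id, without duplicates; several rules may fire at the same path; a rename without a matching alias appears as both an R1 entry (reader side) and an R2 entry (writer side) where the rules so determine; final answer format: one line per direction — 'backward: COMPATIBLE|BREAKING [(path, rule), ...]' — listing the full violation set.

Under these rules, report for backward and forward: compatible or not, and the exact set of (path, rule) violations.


backward: BREAKING [(addr.country, R1), (addr.country, R3), (height, R1)]; forward: BREAKING [(addr.country, R1), (addr.country, R3), (attempts, R1), (codes, R1)]

arrows below run writer -> reader for Device
backward pass over Device, reader schema v2, writer schema v1:
  Channel -> Channel, writer required: tier aligns to tier
  list<float32> -> list<float32>, writer required: attrs aligns to codes
  Money -> Money, writer required: addr aligns to addr
  height: no writer match
  attempts (writer side), unknown to reader
  string -> int32, writer optional: addr.country aligns to addr.country
  int32 -> int32, writer required: addr.id aligns to addr.id
  R1 fires at addr.country
  R3 fires at addr.country
  R1 fires at height
  backward on Device therefore BREAKING (3)
forward pass over Device, reader schema v1, writer schema v2:
  Channel -> Channel, writer required: tier aligns to tier
  codes: no writer match
  Money -> Money, writer required: addr aligns to addr
  attempts: no writer match
  attrs (writer side), unknown to reader
  height (writer side), unknown to reader
  int32 -> string, writer optional: addr.country aligns to addr.country
  int32 -> int32, writer required: addr.id aligns to addr.id
  R1 fires at addr.country
  R3 fires at addr.country
  R1 fires at attempts
  R1 fires at codes
  forward on Device therefore BREAKING (4)


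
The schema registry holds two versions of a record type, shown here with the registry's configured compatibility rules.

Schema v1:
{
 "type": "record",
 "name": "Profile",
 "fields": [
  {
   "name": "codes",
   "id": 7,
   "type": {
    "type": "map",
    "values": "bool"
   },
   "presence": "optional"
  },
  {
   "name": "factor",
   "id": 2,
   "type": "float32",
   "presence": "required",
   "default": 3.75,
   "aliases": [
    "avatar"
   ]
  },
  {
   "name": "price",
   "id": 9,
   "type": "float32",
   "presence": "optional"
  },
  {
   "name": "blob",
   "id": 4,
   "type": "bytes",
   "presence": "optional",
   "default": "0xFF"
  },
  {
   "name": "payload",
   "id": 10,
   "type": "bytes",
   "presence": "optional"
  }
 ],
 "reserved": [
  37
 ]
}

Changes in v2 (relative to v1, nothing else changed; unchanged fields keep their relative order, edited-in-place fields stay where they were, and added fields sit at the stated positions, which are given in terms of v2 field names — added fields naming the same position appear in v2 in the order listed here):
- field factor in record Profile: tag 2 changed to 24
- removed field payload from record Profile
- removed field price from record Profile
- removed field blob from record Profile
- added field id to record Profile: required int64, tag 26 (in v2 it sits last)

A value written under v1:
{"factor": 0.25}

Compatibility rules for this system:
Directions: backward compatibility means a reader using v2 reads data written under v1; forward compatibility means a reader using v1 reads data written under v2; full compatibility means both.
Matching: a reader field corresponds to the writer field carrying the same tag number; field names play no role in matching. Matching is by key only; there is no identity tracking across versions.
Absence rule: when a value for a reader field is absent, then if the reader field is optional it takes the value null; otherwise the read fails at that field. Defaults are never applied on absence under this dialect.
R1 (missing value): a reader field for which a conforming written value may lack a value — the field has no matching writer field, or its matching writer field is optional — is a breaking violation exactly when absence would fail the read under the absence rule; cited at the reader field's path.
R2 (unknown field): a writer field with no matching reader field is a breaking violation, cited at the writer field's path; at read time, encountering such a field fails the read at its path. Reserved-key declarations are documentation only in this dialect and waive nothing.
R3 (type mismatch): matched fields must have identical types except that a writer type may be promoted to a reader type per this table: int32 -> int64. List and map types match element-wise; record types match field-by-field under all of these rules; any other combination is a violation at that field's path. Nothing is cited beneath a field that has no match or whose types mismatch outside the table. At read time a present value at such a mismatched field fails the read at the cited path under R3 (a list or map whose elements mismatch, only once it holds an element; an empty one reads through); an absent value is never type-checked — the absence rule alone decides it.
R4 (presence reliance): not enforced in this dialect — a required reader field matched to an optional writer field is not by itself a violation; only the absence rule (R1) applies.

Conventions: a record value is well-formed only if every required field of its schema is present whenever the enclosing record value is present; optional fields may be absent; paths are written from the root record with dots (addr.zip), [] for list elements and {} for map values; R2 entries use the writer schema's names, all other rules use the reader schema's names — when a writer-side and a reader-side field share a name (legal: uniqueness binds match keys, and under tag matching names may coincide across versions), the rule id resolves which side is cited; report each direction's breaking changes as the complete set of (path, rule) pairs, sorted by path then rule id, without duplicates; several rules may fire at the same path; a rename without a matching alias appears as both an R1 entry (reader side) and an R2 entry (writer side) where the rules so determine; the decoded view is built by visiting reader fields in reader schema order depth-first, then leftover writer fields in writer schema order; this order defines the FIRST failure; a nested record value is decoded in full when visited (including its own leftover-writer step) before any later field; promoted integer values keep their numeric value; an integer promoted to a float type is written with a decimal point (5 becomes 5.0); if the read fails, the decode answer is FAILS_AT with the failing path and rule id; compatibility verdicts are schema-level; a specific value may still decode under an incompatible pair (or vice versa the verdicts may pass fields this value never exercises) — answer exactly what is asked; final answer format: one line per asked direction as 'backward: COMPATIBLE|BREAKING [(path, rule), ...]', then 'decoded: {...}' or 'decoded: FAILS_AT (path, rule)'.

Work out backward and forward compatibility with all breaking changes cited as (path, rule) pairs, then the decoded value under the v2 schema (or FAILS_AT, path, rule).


backward: BREAKING [(blob, R2), (factor, R1), (factor, R2), (id, R1), (payload, R2), (price, R2)]; forward: BREAKING [(factor, R1), (factor, R2), (id, R2)]; decoded: FAILS_AT (factor, R1)

in Profile below, arrows point writer -> reader
backward pass over Profile, reader schema v2, writer schema v1:
  codes <- codes (map<string, bool> -> map<string, bool>, writer optional)
  no writer field matches reader factor
  no writer field matches reader id
  writer field factor has no reader counterpart
  writer field price has no reader counterpart
  writer field blob has no reader counterpart
  writer field payload has no reader counterpart
  breaking: (blob, R2)
  breaking: (factor, R1)
  breaking: (factor, R2)
  breaking: (id, R1)
  breaking: (payload, R2)
  breaking: (price, R2)
  => backward verdict for Profile: BREAKING, 6 violation(s)
forward pass over Profile, reader schema v1, writer schema v2:
  codes <- codes (map<string, bool> -> map<string, bool>, writer optional)
  no writer field matches reader factor
  no writer field matches reader price
  no writer field matches reader blob
  no writer field matches reader payload
  writer field factor has no reader counterpart
  writer field id has no reader counterpart
  breaking: (factor, R1)
  breaking: (factor, R2)
  breaking: (id, R2)
  => forward verdict for Profile: BREAKING, 3 violation(s)
decode walk for Profile under reader schema v2:
  codes := null (absent, optional -> null)
  read fails at factor under R1 (no fill)
  => FAILS_AT (factor, R1)


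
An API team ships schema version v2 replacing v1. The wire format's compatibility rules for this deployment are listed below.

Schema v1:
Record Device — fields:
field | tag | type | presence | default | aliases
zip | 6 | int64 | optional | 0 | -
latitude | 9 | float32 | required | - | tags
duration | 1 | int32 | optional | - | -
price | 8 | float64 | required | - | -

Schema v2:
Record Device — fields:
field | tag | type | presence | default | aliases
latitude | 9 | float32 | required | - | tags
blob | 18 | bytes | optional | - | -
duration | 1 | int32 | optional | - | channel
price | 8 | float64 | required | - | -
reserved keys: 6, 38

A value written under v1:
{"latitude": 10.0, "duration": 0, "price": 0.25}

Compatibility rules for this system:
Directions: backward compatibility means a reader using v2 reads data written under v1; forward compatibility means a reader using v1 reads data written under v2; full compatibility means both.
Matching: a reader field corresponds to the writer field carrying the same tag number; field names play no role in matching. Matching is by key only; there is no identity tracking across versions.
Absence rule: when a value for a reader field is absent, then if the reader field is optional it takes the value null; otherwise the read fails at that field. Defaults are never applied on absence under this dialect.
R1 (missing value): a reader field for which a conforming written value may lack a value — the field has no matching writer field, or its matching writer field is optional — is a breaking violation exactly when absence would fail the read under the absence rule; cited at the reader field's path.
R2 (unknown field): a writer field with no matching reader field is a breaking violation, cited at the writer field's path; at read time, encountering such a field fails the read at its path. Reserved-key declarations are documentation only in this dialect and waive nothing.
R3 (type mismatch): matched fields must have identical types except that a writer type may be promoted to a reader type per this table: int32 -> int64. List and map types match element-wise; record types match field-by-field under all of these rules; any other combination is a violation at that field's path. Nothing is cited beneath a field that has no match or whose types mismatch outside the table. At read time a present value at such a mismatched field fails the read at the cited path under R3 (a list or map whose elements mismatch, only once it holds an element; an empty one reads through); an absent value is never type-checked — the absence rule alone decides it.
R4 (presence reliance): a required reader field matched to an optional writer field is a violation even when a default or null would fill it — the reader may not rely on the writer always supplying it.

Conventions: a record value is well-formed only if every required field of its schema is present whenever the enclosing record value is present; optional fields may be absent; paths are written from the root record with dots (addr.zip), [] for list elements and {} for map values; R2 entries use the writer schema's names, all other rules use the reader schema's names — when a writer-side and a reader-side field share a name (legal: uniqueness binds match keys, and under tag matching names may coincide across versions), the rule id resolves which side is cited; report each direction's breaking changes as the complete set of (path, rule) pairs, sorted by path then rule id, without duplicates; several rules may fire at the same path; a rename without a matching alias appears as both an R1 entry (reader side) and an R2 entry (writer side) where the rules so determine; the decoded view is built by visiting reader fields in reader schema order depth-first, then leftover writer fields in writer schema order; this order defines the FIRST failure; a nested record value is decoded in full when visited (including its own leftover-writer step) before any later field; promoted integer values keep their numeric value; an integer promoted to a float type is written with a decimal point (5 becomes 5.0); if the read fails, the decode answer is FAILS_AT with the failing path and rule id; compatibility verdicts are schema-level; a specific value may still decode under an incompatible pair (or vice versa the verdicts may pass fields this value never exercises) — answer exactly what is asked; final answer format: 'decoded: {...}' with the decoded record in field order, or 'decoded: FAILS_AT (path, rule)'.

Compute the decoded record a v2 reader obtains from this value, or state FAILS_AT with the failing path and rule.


each type pair in Device: writer, then reader
decode walk for Device under reader schema v2:
  latitude := 10.0
  blob := null (not supplied -> null)
  duration := 0
  price := 0.25
  => decoded: {"latitude": 10.0, "blob": null, "duration": 0, "price": 0.25}

decoded: {"latitude": 10.0, "blob": null, "duration": 0, "price": 0.25}


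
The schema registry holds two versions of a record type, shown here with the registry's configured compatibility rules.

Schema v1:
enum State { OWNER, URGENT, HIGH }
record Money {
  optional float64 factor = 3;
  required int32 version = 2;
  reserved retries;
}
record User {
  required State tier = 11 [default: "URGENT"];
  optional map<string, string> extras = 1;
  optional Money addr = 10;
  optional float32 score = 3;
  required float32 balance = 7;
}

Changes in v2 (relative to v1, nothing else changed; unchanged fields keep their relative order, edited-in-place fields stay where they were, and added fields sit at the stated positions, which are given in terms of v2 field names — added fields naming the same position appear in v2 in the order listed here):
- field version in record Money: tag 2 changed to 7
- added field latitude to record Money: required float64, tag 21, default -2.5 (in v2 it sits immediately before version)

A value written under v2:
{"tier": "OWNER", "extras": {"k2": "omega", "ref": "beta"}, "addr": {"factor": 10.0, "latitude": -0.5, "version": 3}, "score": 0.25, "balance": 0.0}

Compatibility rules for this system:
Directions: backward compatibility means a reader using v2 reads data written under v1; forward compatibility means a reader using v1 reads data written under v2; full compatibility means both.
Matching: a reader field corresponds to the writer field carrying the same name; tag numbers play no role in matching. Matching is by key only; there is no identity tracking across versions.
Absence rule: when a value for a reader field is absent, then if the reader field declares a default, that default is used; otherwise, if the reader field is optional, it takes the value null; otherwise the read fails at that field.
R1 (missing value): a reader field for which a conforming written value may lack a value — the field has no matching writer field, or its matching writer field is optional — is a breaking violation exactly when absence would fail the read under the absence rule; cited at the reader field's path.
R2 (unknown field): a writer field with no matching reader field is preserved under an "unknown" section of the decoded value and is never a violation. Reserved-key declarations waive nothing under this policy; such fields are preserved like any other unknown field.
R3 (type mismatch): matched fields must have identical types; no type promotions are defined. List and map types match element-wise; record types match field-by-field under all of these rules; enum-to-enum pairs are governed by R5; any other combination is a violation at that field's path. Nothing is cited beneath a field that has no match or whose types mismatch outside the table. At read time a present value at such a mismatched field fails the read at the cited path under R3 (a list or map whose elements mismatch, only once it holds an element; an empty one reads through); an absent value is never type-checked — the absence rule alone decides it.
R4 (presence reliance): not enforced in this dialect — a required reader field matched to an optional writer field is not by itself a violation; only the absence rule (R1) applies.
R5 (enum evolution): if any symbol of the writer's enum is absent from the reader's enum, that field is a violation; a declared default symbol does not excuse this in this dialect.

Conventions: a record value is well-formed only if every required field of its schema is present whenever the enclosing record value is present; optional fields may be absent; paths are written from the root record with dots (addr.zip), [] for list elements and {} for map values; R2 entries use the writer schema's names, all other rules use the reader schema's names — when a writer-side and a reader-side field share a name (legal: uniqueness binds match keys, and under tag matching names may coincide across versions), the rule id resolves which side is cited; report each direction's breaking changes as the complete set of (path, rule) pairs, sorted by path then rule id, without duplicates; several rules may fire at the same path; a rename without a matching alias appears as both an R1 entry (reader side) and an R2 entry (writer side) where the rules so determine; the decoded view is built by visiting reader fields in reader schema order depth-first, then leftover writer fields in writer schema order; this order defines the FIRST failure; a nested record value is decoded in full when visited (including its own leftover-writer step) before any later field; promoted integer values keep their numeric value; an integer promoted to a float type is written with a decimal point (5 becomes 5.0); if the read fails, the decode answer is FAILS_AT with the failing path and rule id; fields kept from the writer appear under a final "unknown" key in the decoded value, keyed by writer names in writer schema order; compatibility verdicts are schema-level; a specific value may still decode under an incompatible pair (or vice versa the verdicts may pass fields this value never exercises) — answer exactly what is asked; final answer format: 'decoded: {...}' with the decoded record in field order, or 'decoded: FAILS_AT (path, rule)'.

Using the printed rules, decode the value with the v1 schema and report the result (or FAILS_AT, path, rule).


decoded: {"tier": "OWNER", "extras": {"k2": "omega", "ref": "beta"}, "addr": {"factor": 10.0, "version": 3, "unknown": {"latitude": -0.5}}, "score": 0.25, "balance": 0.0}

arrows below run writer -> reader for User
decode walk for User under reader schema v1:
  tier := "OWNER"
  extras := {"k2": "omega", "ref": "beta"}
  addr.factor := 10.0
  addr.version := 3
  writer addr.latitude: kept under "unknown"
  score := 0.25
  balance := 0.0
  => decoded: {"tier": "OWNER", "extras": {"k2": "omega", "ref": "beta"}, "addr": {"factor": 10.0, "version": 3, "unknown": {"latitude": -0.5}}, "score": 0.25, "balance": 0.0}
the other User changes do not affect what is asked:
  field version in record Money: tag 2 changed to 7 -> no rule fires on it and the decoded User view is identical with or without it
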